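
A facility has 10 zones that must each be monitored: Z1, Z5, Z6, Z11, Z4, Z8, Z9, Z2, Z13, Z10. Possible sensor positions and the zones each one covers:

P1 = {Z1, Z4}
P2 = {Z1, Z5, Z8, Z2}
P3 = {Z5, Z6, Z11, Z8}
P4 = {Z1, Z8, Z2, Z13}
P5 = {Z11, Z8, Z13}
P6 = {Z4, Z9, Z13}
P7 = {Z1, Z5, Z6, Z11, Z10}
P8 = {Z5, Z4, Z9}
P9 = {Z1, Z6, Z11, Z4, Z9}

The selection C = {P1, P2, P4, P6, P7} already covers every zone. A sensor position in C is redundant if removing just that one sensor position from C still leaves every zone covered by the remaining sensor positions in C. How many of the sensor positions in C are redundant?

3

Drop P1: the rest still cover every zone — redundant.
Drop P2: the rest still cover every zone — redundant.
Drop P4: the rest still cover every zone — redundant.
Drop P6: Z9 uncovered — not redundant.
Drop P7: Z6, Z11, Z10 uncovered — not redundant.
3 redundant: P1, P2, P4.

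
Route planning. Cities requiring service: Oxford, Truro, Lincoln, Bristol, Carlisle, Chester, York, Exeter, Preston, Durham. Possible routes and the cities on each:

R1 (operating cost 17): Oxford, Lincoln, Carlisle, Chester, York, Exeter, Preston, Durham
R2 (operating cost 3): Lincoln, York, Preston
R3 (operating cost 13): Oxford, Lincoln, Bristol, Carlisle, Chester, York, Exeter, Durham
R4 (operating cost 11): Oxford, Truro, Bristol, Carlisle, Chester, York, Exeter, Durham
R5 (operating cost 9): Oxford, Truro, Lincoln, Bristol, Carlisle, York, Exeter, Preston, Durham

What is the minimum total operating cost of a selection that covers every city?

14

R2, R4 cover every city at operating cost 3 + 11 = 14.
Any cover uses at least 2 routes; among all covering selections none totals below 14.
Greedy by coverage-per-operating cost would pick R2, R5, R4 for 23 — worse than the optimum 14.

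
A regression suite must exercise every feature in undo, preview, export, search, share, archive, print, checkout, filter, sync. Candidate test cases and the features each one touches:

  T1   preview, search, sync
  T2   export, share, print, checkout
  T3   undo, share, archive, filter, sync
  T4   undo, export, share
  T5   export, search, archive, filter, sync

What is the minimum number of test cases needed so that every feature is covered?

3

T1, T2, T3 together cover {undo, preview, export, search, share, archive, print, checkout, filter, sync} — every feature.
No 2 of the 5 test cases cover everything (all 10 pairs fall short), so 3 is minimum.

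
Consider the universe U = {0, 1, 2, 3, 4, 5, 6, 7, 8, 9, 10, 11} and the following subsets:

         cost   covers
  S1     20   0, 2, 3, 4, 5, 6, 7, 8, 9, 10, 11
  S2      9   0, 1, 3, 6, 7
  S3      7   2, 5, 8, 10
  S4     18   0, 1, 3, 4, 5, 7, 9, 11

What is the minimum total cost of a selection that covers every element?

S1, S2 cover every element at cost 20 + 9 = 29.
Any cover uses at least 2 sets; among all covering selections none totals below 29.
Greedy by coverage-per-cost would pick S3, S2, S4 for 34 — worse than the optimum 29.

29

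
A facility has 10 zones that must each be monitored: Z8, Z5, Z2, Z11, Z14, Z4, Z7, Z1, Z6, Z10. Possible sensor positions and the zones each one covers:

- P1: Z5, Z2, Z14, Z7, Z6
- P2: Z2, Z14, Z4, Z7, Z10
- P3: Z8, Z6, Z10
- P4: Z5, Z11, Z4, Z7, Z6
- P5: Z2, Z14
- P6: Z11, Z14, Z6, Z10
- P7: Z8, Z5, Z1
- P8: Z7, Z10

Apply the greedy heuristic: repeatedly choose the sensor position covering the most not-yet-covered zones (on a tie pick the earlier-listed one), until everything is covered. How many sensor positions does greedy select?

4

Pick 1: P1 covers 5 new zones (Z5, Z2, Z14, Z7, Z6).
Pick 2: P2 covers 2 new zones (Z4, Z10).
Pick 3: P7 covers 2 new zones (Z8, Z1).
Pick 4: P4 covers 1 new zones (Z11).
Greedy uses 4 sensor positions. (The true minimum is 3.)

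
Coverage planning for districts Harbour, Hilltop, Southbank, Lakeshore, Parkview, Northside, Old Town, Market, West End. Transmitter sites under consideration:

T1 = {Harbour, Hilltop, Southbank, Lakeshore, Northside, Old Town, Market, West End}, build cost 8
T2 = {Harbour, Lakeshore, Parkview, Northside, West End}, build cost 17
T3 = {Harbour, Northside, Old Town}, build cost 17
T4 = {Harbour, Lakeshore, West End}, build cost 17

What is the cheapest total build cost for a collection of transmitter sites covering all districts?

25

T1, T2 cover every district at build cost 8 + 17 = 25.
Any cover uses at least 2 transmitter sites; among all covering selections none totals below 25.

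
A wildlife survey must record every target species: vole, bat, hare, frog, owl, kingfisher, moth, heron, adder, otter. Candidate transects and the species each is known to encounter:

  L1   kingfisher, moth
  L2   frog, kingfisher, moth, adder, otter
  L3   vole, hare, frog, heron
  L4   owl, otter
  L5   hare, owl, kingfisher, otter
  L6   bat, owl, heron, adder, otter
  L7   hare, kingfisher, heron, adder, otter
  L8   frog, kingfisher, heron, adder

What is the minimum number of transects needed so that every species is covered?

3

L1, L3, L6 together cover {vole, bat, hare, frog, owl, kingfisher, moth, heron, adder, otter} — every species.
No 2 of the 8 transects cover everything (all 28 pairs fall short), so 3 is minimum.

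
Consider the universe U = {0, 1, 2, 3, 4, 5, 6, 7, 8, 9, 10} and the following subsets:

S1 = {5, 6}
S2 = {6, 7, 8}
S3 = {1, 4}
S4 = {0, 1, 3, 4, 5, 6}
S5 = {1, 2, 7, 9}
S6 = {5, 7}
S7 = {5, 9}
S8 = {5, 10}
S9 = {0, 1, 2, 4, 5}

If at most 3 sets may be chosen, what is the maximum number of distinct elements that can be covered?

Choosing S2, S4, S5 covers {0, 1, 2, 3, 4, 5, 6, 7, 8, 9} — 10 elements.
No choice of 3 sets does better; here 10 is left uncovered.

10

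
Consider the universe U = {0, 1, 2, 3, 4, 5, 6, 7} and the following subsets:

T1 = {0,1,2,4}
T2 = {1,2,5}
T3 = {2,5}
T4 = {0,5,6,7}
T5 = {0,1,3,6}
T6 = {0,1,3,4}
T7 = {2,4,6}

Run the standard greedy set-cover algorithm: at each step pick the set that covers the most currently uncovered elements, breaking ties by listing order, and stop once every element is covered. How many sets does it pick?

Pick 1: T1 covers 4 new elements (0, 1, 2, 4).
Pick 2: T4 covers 3 new elements (5, 6, 7).
Pick 3: T5 covers 1 new elements (3).
Greedy uses 3 sets.

3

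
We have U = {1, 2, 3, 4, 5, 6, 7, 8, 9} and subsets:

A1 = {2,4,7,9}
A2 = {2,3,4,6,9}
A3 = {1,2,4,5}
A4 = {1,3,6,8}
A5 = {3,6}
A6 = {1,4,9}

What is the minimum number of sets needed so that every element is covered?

A1, A3, A4 together cover {1, 2, 3, 4, 5, 6, 7, 8, 9} — every element.
No 2 of the 6 sets cover everything (all 15 pairs fall short), so 3 is minimum.

3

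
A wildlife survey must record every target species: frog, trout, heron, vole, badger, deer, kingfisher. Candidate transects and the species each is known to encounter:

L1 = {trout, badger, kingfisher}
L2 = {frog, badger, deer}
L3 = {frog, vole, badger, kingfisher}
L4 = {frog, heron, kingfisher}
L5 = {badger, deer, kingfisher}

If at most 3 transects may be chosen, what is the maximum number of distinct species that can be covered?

6

Choosing L1, L2, L3 covers {frog, trout, vole, badger, deer, kingfisher} — 6 species.
No choice of 3 transects does better; here heron is left uncovered.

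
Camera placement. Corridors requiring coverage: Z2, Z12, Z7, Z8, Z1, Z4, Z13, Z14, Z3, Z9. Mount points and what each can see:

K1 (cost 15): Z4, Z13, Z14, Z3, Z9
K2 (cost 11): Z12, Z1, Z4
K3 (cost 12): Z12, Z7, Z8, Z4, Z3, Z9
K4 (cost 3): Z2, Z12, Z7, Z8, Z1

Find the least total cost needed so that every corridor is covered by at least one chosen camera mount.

K1, K4 cover every corridor at cost 15 + 3 = 18.
Any cover uses at least 2 camera mounts; among all covering selections none totals below 18.

18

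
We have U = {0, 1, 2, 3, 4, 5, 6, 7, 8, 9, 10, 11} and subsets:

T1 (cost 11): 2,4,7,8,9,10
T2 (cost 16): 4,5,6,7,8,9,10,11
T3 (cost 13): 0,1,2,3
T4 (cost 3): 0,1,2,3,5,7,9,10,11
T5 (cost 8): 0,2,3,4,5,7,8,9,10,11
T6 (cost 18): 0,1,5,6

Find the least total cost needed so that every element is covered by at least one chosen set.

T2, T4 cover every element at cost 16 + 3 = 19.
Any cover uses at least 2 sets; among all covering selections none totals below 19.
Greedy by coverage-per-cost would pick T4, T5, T2 for 27 — worse than the optimum 19.

19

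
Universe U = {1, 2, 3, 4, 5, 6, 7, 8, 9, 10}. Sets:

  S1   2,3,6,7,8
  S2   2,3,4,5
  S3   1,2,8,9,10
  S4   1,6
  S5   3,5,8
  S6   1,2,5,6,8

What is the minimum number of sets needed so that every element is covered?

3

S1, S2, S3 together cover {1, 2, 3, 4, 5, 6, 7, 8, 9, 10} — every element.
No 2 of the 6 sets cover everything (all 15 pairs fall short), so 3 is minimum.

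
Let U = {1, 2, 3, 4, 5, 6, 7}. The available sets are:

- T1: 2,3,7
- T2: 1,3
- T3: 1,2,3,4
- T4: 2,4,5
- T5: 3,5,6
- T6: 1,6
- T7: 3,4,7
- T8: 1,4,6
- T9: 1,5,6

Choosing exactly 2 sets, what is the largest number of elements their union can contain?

6

Choosing T1, T8 covers {1, 2, 3, 4, 6, 7} — 6 elements.
No choice of 2 sets does better; here 5 is left uncovered.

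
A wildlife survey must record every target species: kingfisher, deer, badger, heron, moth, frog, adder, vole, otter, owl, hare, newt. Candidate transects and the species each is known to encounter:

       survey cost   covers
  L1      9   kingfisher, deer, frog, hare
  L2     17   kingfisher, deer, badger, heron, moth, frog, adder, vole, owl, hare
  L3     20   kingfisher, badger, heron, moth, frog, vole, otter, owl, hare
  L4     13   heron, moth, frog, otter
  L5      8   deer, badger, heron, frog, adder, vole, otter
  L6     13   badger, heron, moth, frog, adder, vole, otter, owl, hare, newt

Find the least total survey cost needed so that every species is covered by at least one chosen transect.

22

L1, L6 cover every species at survey cost 9 + 13 = 22.
Any cover uses at least 2 transects; among all covering selections none totals below 22.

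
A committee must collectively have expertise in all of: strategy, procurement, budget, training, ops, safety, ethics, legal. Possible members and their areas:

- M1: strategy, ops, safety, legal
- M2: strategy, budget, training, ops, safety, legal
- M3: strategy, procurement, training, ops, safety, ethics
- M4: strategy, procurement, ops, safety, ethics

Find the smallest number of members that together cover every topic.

M2, M3 together cover {strategy, procurement, budget, training, ops, safety, ethics, legal} — every topic.
No single member contains all 8 topics, so 2 is optimal.

2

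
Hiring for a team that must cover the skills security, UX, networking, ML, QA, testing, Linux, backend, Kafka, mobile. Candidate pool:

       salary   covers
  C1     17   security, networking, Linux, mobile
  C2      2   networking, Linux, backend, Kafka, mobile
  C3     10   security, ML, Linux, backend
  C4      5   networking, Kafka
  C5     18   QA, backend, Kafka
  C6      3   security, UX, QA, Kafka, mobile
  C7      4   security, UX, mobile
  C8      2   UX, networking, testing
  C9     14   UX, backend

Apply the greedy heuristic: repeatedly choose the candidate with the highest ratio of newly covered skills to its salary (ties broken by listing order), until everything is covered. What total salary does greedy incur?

17

Pick 1: C2 adds 5 new (networking, Linux, backend, Kafka, mobile) at salary 2 (ratio 5/2).
Pick 2: C6 adds 3 new (security, UX, QA) at salary 3 (ratio 3/3).
Pick 3: C8 adds 1 new (testing) at salary 2 (ratio 1/2).
Pick 4: C3 adds 1 new (ML) at salary 10 (ratio 1/10).
Greedy total salary: 2 + 3 + 2 + 10 = 17. (The true optimum is 15, so greedy overshoots here.)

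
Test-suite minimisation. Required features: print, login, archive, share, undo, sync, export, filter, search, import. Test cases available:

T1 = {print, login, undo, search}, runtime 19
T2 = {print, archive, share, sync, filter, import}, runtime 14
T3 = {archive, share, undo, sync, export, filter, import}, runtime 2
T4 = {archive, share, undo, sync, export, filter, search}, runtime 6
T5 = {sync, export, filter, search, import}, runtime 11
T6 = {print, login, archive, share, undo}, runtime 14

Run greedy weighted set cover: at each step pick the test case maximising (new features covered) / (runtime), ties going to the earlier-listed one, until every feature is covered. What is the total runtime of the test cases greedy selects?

Pick 1: T3 adds 7 new (archive, share, undo, sync, export, filter, import) at runtime 2 (ratio 7/2).
Pick 2: T4 adds 1 new (search) at runtime 6 (ratio 1/6).
Pick 3: T6 adds 2 new (print, login) at runtime 14 (ratio 2/14).
Greedy total runtime: 2 + 6 + 14 = 22. (The true optimum is 21, so greedy overshoots here.)

22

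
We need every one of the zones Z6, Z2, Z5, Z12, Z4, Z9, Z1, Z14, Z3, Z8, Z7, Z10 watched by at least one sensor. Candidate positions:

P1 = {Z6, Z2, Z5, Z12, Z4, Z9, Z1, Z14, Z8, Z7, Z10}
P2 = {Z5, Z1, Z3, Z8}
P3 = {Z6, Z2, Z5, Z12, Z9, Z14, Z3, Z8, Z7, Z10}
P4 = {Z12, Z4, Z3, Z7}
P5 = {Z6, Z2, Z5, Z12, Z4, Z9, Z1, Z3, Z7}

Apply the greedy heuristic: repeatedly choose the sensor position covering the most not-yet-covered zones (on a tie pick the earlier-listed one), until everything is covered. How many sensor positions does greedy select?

Pick 1: P1 covers 11 new zones (Z6, Z2, Z5, Z12, Z4, Z9, Z1, Z14, Z8, Z7, Z10).
Pick 2: P2 covers 1 new zones (Z3).
Greedy uses 2 sensor positions.

2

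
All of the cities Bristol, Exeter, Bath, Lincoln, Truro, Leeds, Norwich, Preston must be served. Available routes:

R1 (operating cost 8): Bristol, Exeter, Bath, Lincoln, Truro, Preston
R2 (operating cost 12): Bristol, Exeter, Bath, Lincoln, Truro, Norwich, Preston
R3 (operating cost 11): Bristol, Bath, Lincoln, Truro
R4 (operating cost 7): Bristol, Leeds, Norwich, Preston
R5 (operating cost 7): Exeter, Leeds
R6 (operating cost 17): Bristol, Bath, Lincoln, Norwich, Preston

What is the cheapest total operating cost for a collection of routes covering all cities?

15

R1, R4 cover every city at operating cost 8 + 7 = 15.
Any cover uses at least 2 routes; among all covering selections none totals below 15.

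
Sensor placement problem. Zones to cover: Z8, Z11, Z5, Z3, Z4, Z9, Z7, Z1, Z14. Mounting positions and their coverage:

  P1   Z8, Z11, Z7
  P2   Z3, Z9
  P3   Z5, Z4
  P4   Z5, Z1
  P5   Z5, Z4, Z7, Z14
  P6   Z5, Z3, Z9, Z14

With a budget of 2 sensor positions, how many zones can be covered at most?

Choosing P1, P6 covers {Z8, Z11, Z5, Z3, Z9, Z7, Z14} — 7 zones.
No choice of 2 sensor positions does better; here Z4, Z1 are left uncovered.

7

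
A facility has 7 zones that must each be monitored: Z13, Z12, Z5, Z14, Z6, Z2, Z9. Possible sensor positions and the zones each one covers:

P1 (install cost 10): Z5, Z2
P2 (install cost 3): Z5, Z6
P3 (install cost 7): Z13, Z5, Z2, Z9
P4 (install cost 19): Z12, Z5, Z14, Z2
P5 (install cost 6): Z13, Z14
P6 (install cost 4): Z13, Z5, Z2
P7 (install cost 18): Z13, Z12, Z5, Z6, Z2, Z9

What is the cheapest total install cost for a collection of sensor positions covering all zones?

24

P5, P7 cover every zone at install cost 6 + 18 = 24.
Any cover uses at least 2 sensor positions; among all covering selections none totals below 24.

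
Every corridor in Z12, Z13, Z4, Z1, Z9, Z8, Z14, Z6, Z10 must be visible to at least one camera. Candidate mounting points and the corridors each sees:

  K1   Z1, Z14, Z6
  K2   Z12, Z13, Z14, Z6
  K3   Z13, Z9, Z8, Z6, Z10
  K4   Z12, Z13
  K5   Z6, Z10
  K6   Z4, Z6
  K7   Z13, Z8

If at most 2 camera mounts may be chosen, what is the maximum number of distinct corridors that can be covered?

Choosing K1, K3 covers {Z13, Z1, Z9, Z8, Z14, Z6, Z10} — 7 corridors.
No choice of 2 camera mounts does better; here Z12, Z4 are left uncovered.

7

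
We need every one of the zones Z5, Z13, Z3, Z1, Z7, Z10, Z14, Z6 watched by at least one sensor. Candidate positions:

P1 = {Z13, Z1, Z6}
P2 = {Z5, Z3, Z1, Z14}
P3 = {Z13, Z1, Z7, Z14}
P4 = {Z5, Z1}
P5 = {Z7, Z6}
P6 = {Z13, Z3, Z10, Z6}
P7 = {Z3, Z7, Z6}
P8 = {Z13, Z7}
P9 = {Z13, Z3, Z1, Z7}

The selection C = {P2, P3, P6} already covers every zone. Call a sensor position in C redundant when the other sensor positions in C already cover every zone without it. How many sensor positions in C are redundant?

0

Drop P2: Z5 uncovered — not redundant.
Drop P3: Z7 uncovered — not redundant.
Drop P6: Z10, Z6 uncovered — not redundant.
None of the sensor positions in C is redundant.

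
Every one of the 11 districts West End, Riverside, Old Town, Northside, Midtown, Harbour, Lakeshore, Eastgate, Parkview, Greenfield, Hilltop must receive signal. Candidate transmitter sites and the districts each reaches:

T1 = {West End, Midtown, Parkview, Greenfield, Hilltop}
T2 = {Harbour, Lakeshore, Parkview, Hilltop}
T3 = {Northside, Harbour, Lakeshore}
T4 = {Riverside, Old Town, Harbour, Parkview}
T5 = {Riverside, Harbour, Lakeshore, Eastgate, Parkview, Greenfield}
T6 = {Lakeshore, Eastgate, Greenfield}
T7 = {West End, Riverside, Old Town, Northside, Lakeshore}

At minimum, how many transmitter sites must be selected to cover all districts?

T1, T5, T7 together cover {West End, Riverside, Old Town, Northside, Midtown, Harbour, Lakeshore, Eastgate, Parkview, Greenfield, Hilltop} — every district.
No 2 of the 7 transmitter sites cover everything (all 21 pairs fall short), so 3 is minimum.

3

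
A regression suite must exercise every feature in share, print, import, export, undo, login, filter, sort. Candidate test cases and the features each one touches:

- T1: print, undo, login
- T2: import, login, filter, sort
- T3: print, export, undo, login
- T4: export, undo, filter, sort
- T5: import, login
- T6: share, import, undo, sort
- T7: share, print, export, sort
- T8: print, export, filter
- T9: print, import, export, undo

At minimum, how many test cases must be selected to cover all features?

T1, T2, T7 together cover {share, print, import, export, undo, login, filter, sort} — every feature.
No 2 of the 9 test cases cover everything (all 36 pairs fall short), so 3 is minimum.

3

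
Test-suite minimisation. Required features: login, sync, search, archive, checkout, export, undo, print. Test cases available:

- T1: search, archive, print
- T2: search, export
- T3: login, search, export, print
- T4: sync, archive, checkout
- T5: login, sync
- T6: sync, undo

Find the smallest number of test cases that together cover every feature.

3

T3, T4, T6 together cover {login, sync, search, archive, checkout, export, undo, print} — every feature.
No 2 of the 6 test cases cover everything (all 15 pairs fall short), so 3 is minimum.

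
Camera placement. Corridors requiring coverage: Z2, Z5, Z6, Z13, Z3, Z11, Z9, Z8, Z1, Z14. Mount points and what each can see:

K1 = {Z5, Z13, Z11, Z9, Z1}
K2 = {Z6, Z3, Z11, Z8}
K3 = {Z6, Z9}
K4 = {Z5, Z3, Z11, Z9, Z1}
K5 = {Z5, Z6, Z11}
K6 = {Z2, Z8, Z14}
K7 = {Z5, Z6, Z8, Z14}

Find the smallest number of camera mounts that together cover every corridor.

K1, K2, K6 together cover {Z2, Z5, Z6, Z13, Z3, Z11, Z9, Z8, Z1, Z14} — every corridor.
No 2 of the 7 camera mounts cover everything (all 21 pairs fall short), so 3 is minimum.

3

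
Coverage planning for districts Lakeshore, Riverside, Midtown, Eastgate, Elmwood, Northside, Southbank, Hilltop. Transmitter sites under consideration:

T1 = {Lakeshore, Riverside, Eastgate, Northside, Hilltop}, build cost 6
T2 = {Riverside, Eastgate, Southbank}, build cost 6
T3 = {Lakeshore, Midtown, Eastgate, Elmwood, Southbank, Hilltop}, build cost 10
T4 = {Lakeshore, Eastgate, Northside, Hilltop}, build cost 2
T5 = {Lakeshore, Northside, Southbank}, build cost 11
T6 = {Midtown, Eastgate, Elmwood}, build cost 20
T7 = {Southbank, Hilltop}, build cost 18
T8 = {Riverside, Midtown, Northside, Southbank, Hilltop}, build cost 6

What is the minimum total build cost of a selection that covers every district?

T1, T3 cover every district at build cost 6 + 10 = 16.
Any cover uses at least 2 transmitter sites; among all covering selections none totals below 16.
Greedy by coverage-per-build cost would pick T4, T8, T3 for 18 — worse than the optimum 16.

16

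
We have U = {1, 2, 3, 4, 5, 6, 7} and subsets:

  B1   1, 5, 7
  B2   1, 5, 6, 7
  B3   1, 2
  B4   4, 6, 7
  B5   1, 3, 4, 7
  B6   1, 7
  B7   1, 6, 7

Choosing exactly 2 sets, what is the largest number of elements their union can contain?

Choosing B2, B5 covers {1, 3, 4, 5, 6, 7} — 6 elements.
No choice of 2 sets does better; here 2 is left uncovered.

6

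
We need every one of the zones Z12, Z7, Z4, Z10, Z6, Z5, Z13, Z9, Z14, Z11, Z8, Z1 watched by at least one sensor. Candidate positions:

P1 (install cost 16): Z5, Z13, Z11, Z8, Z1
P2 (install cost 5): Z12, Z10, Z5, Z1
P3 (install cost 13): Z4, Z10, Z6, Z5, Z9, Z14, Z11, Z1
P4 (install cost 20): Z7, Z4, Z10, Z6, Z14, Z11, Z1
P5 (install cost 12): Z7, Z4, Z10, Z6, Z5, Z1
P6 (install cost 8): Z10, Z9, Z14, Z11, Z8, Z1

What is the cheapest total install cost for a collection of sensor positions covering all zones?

P1, P2, P5, P6 cover every zone at install cost 16 + 5 + 12 + 8 = 41.
Any cover uses at least 4 sensor positions; among all covering selections none totals below 41.

41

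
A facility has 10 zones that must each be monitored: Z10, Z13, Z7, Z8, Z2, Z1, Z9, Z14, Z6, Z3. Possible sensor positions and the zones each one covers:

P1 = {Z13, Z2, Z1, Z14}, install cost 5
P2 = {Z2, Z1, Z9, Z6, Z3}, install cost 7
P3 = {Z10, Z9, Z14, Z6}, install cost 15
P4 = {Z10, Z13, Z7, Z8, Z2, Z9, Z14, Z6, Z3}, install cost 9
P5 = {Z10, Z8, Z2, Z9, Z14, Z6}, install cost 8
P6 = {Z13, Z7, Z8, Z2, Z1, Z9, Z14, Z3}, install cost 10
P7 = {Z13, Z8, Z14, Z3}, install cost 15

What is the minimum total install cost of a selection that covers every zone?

P1, P4 cover every zone at install cost 5 + 9 = 14.
Any cover uses at least 2 sensor positions; among all covering selections none totals below 14.

14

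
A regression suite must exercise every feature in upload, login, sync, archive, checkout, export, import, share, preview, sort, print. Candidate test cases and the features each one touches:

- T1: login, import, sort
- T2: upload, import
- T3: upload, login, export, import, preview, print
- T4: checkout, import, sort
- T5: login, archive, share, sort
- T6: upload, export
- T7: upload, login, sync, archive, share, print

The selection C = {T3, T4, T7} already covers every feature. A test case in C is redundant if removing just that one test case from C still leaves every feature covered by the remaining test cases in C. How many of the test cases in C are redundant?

0

Drop T3: export, preview uncovered — not redundant.
Drop T4: checkout, sort uncovered — not redundant.
Drop T7: sync, archive, share uncovered — not redundant.
None of the test cases in C is redundant.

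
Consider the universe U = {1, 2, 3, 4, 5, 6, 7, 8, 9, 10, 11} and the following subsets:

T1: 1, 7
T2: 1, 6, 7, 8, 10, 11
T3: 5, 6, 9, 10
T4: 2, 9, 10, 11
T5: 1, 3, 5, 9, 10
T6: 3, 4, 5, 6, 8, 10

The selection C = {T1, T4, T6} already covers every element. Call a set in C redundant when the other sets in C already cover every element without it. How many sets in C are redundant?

0

Drop T1: 1, 7 uncovered — not redundant.
Drop T4: 2, 9, 11 uncovered — not redundant.
Drop T6: 3, 4, 5, 6, … uncovered — not redundant.
None of the sets in C is redundant.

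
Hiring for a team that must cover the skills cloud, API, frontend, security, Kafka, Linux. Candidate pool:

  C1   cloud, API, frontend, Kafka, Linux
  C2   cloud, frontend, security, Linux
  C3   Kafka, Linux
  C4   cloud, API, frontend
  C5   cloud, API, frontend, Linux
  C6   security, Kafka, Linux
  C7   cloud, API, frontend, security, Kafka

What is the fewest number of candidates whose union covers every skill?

C1, C2 together cover {cloud, API, frontend, security, Kafka, Linux} — every skill.
No single candidate contains all 6 skills, so 2 is optimal.

2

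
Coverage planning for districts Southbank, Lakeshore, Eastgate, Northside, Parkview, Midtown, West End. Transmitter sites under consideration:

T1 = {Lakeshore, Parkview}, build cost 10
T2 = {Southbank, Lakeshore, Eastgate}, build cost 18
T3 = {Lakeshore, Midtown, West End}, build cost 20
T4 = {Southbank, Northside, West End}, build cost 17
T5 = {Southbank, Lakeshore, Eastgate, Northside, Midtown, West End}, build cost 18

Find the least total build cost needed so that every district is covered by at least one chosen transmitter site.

28

T1, T5 cover every district at build cost 10 + 18 = 28.
Any cover uses at least 2 transmitter sites; among all covering selections none totals below 28.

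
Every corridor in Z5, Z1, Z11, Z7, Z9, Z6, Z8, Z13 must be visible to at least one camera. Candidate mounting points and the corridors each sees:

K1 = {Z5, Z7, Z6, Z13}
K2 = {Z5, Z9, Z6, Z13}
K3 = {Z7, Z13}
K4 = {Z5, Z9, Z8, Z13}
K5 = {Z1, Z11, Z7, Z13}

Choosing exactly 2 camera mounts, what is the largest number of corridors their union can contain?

7

Choosing K2, K5 covers {Z5, Z1, Z11, Z7, Z9, Z6, Z13} — 7 corridors.
No choice of 2 camera mounts does better; here Z8 is left uncovered.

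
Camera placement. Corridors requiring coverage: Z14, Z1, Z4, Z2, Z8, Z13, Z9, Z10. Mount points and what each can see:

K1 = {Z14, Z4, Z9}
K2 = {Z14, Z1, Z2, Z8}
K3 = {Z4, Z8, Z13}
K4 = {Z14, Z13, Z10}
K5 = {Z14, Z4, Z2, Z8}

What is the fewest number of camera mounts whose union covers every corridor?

K1, K2, K4 together cover {Z14, Z1, Z4, Z2, Z8, Z13, Z9, Z10} — every corridor.
No 2 of the 5 camera mounts cover everything (all 10 pairs fall short), so 3 is minimum.

3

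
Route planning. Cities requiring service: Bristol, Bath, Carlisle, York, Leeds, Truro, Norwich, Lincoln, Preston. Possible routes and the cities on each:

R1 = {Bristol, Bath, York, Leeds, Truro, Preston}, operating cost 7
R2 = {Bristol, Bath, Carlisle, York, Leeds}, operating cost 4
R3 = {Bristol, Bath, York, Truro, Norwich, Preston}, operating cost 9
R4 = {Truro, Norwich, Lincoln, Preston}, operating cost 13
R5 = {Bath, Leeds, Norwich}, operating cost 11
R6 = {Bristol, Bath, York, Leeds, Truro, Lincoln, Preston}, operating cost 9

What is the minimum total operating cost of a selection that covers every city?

R2, R4 cover every city at operating cost 4 + 13 = 17.
Any cover uses at least 2 routes; among all covering selections none totals below 17.

17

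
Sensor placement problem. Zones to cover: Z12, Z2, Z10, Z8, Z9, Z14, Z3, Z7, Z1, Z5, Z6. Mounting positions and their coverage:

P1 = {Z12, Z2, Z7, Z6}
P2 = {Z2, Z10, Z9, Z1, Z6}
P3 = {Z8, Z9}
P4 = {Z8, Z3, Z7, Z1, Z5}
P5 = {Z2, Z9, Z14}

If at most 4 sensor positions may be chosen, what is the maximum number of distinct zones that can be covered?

11

Choosing P1, P2, P4, P5 covers {Z12, Z2, Z10, Z8, Z9, Z14, Z3, Z7, Z1, Z5, Z6} — 11 zones.
That is all 11 zones.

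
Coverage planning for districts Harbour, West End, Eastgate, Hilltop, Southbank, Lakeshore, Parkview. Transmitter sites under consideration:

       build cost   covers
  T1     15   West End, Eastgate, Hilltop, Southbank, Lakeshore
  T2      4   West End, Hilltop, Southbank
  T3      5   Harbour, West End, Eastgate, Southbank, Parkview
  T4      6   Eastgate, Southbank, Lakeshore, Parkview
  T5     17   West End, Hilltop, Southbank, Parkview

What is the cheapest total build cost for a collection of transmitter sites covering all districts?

T2, T3, T4 cover every district at build cost 4 + 5 + 6 = 15.
Any cover uses at least 2 transmitter sites; among all covering selections none totals below 15.

15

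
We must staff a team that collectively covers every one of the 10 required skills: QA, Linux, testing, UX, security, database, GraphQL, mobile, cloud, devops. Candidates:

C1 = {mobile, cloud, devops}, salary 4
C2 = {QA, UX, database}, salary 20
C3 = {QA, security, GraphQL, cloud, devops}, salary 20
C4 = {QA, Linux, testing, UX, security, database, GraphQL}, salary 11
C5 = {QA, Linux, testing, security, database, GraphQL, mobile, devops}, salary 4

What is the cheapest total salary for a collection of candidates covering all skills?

C1, C4 cover every skill at salary 4 + 11 = 15.
Any cover uses at least 2 candidates; among all covering selections none totals below 15.

15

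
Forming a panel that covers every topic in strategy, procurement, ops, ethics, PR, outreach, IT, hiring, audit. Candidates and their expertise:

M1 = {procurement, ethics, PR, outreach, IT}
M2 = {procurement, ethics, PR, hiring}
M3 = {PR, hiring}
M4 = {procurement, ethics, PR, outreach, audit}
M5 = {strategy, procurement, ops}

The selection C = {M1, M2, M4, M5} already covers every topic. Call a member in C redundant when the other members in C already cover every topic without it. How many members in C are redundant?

Drop M1: IT uncovered — not redundant.
Drop M2: hiring uncovered — not redundant.
Drop M4: audit uncovered — not redundant.
Drop M5: strategy, ops uncovered — not redundant.
None of the members in C is redundant.

0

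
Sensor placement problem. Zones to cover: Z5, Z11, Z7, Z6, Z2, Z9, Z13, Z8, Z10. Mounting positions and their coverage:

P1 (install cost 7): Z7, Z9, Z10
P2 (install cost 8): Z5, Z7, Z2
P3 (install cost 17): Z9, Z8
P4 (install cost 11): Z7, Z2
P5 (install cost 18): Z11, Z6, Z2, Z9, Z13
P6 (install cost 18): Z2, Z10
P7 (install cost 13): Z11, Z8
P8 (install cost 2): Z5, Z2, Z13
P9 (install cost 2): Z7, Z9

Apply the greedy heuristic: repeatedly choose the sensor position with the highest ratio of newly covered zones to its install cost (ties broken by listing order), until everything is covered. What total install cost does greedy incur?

Pick 1: P8 adds 3 new (Z5, Z2, Z13) at install cost 2 (ratio 3/2).
Pick 2: P9 adds 2 new (Z7, Z9) at install cost 2 (ratio 2/2).
Pick 3: P7 adds 2 new (Z11, Z8) at install cost 13 (ratio 2/13).
Pick 4: P1 adds 1 new (Z10) at install cost 7 (ratio 1/7).
Pick 5: P5 adds 1 new (Z6) at install cost 18 (ratio 1/18).
Greedy total install cost: 2 + 2 + 13 + 7 + 18 = 42. (The true optimum is 40, so greedy overshoots here.)

42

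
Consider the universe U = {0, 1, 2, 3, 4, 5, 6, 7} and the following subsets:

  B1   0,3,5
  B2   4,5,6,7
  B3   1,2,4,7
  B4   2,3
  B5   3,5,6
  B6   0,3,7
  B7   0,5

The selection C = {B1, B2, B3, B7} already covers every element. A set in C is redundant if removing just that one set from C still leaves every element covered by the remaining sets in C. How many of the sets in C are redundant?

1

Drop B1: 3 uncovered — not redundant.
Drop B2: 6 uncovered — not redundant.
Drop B3: 1, 2 uncovered — not redundant.
Drop B7: the rest still cover every element — redundant.
1 redundant: B7.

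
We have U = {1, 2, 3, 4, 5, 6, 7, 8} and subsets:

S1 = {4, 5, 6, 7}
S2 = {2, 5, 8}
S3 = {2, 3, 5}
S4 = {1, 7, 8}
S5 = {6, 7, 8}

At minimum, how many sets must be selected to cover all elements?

3

S1, S3, S4 together cover {1, 2, 3, 4, 5, 6, 7, 8} — every element.
No 2 of the 5 sets cover everything (all 10 pairs fall short), so 3 is minimum.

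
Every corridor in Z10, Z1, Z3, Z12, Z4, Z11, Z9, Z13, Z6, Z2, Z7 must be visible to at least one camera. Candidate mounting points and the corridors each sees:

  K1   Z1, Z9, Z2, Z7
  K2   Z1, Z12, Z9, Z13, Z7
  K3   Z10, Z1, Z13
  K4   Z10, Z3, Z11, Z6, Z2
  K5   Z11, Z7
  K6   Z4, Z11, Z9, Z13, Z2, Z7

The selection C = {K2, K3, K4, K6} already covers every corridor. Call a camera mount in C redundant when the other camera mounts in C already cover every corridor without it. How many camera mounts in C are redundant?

1

Drop K2: Z12 uncovered — not redundant.
Drop K3: the rest still cover every corridor — redundant.
Drop K4: Z3, Z6 uncovered — not redundant.
Drop K6: Z4 uncovered — not redundant.
1 redundant: K3.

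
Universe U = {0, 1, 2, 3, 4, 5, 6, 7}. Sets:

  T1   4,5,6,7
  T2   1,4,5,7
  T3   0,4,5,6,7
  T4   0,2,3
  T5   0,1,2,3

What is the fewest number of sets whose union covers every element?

2

T1, T5 together cover {0, 1, 2, 3, 4, 5, 6, 7} — every element.
No single set contains all 8 elements, so 2 is optimal.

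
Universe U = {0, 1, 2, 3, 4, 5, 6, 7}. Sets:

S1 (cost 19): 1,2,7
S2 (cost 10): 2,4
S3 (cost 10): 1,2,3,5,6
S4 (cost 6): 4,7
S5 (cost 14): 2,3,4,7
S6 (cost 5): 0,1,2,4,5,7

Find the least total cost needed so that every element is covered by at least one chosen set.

15

S3, S6 cover every element at cost 10 + 5 = 15.
Any cover uses at least 2 sets; among all covering selections none totals below 15.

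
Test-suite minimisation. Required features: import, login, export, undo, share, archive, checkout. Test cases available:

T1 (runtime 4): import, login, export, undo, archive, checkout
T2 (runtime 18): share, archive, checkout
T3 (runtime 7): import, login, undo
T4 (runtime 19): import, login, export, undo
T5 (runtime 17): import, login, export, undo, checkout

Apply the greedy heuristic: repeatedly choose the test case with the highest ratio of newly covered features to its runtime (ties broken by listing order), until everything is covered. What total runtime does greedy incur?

Pick 1: T1 adds 6 new (import, login, export, undo, archive, checkout) at runtime 4 (ratio 6/4).
Pick 2: T2 adds 1 new (share) at runtime 18 (ratio 1/18).
Greedy total runtime: 4 + 18 = 22.

22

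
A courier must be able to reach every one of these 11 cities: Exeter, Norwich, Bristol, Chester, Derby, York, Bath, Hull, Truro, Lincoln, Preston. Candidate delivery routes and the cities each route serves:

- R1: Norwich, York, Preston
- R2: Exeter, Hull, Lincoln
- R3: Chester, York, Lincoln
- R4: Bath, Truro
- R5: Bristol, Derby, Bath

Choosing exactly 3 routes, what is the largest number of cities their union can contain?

Choosing R1, R2, R5 covers {Exeter, Norwich, Bristol, Derby, York, Bath, Hull, Lincoln, Preston} — 9 cities.
No choice of 3 routes does better; here Chester, Truro are left uncovered.

9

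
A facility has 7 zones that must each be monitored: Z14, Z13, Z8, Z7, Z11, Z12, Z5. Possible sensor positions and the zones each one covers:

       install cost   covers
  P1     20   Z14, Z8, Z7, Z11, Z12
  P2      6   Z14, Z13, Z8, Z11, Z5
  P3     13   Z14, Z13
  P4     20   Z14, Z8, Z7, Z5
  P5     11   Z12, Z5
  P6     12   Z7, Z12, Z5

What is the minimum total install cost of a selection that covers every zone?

P2, P6 cover every zone at install cost 6 + 12 = 18.
Any cover uses at least 2 sensor positions; among all covering selections none totals below 18.

18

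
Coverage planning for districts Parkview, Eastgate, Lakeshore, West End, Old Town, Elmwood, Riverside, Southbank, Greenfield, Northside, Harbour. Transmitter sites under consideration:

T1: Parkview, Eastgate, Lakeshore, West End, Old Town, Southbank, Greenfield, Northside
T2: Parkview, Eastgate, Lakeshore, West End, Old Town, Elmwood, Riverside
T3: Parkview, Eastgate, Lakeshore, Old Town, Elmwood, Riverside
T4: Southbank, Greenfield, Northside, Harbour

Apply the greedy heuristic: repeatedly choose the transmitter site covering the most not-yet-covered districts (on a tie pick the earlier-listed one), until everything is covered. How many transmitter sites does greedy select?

Pick 1: T1 covers 8 new districts (Parkview, Eastgate, Lakeshore, West End, Old Town, Southbank, Greenfield, Northside).
Pick 2: T2 covers 2 new districts (Elmwood, Riverside).
Pick 3: T4 covers 1 new districts (Harbour).
Greedy uses 3 transmitter sites. (The true minimum is 2.)

3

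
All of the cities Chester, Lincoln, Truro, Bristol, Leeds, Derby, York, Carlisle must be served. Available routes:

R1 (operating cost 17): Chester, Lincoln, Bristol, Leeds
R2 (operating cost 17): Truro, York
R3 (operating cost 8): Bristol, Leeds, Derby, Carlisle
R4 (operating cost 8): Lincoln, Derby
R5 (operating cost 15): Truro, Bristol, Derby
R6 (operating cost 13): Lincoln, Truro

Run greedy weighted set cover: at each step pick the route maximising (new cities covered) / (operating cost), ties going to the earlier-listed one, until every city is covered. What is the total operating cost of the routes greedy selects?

Pick 1: R3 adds 4 new (Bristol, Leeds, Derby, Carlisle) at operating cost 8 (ratio 4/8).
Pick 2: R6 adds 2 new (Lincoln, Truro) at operating cost 13 (ratio 2/13).
Pick 3: R1 adds 1 new (Chester) at operating cost 17 (ratio 1/17).
Pick 4: R2 adds 1 new (York) at operating cost 17 (ratio 1/17).
Greedy total operating cost: 8 + 13 + 17 + 17 = 55. (The true optimum is 42, so greedy overshoots here.)

55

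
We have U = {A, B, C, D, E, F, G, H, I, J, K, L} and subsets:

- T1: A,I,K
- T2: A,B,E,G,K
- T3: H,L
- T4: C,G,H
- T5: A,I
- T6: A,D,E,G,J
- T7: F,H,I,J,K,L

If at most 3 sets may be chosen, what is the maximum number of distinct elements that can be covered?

Choosing T2, T4, T7 covers {A, B, C, E, F, G, H, I, J, K, L} — 11 elements.
No choice of 3 sets does better; here D is left uncovered.

11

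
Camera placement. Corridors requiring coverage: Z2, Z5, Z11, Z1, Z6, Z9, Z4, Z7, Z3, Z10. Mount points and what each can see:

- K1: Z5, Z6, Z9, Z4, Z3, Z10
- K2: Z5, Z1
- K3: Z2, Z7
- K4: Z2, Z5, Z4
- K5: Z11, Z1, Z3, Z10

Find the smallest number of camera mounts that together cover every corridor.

K1, K3, K5 together cover {Z2, Z5, Z11, Z1, Z6, Z9, Z4, Z7, Z3, Z10} — every corridor.
No 2 of the 5 camera mounts cover everything (all 10 pairs fall short), so 3 is minimum.

3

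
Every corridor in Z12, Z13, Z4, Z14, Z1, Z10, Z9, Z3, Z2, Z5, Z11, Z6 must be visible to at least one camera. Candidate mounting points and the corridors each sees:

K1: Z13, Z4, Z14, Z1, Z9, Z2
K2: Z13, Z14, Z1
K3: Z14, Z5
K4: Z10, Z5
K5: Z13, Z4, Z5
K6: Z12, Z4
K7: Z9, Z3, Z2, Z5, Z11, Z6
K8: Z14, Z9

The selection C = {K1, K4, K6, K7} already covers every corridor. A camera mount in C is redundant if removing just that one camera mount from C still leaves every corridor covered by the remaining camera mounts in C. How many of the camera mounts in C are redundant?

0

Drop K1: Z13, Z14, Z1 uncovered — not redundant.
Drop K4: Z10 uncovered — not redundant.
Drop K6: Z12 uncovered — not redundant.
Drop K7: Z3, Z11, Z6 uncovered — not redundant.
None of the camera mounts in C is redundant.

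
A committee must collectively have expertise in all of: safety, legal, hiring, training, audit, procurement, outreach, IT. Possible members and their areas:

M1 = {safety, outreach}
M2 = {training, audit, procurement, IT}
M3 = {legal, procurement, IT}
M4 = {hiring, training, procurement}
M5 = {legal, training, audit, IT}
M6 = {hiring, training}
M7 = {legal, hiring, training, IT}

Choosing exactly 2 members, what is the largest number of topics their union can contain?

Choosing M1, M2 covers {safety, training, audit, procurement, outreach, IT} — 6 topics.
No choice of 2 members does better; here legal, hiring are left uncovered.

6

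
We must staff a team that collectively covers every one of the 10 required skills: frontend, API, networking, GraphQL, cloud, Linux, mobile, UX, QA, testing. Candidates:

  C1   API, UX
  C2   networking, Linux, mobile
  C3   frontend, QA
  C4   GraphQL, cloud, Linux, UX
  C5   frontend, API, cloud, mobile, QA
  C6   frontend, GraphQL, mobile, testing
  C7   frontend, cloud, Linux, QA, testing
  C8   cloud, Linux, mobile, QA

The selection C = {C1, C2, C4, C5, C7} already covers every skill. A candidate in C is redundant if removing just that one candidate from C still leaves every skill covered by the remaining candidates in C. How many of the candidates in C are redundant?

Drop C1: the rest still cover every skill — redundant.
Drop C2: networking uncovered — not redundant.
Drop C4: GraphQL uncovered — not redundant.
Drop C5: the rest still cover every skill — redundant.
Drop C7: testing uncovered — not redundant.
2 redundant: C1, C5.

2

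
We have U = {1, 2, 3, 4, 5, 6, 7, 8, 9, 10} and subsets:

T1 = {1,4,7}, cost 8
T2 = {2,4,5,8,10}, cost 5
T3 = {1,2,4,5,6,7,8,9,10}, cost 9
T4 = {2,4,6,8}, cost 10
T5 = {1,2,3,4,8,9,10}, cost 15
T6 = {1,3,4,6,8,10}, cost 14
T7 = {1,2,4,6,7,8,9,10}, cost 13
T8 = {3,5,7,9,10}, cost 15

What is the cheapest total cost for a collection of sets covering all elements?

T3, T6 cover every element at cost 9 + 14 = 23.
Any cover uses at least 2 sets; among all covering selections none totals below 23.

23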